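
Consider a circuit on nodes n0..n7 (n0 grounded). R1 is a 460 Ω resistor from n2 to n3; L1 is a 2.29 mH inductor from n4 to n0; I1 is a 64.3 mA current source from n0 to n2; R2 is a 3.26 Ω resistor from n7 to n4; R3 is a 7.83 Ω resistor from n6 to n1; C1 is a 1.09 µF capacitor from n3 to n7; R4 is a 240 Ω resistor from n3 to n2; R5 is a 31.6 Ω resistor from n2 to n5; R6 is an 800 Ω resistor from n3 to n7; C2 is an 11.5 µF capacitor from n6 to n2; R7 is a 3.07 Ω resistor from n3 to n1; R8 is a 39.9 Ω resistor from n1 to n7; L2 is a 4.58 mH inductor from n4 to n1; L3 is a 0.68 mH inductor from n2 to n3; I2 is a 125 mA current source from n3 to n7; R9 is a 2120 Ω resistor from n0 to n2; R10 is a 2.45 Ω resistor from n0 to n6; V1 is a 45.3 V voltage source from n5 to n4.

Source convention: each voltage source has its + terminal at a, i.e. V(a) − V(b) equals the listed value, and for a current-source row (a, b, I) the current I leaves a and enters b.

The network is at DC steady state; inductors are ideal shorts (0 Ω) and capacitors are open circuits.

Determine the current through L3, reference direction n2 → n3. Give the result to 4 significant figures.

1.375 A

Apply KCL at each of the 7 non-ground nodes and solve the resulting linear system.
Node n1: branches {R3, R7, R8, L2} → V_1 = 0.000
Node n2: branches {R1, I1, R4, R5, C2, L3, R9} → V_2 = 3.824
Node n3: branches {R1, C1, R4, R6, R7, L3, I2} → V_3 = 3.824
Node n4: branches {L1, R2, L2, V1} → V_4 = 0.000
Node n5: branches {R5, V1} → V_5 = 45.30
Node n6: branches {R3, C2, R10} → V_6 = 0.000
Node n7: branches {R2, C1, R6, R8, I2} → V_7 = 0.3897
Source currents: i(L1)=0.06250, i(L2)=-1.255, i(L3)=1.375, i(V1)=-1.313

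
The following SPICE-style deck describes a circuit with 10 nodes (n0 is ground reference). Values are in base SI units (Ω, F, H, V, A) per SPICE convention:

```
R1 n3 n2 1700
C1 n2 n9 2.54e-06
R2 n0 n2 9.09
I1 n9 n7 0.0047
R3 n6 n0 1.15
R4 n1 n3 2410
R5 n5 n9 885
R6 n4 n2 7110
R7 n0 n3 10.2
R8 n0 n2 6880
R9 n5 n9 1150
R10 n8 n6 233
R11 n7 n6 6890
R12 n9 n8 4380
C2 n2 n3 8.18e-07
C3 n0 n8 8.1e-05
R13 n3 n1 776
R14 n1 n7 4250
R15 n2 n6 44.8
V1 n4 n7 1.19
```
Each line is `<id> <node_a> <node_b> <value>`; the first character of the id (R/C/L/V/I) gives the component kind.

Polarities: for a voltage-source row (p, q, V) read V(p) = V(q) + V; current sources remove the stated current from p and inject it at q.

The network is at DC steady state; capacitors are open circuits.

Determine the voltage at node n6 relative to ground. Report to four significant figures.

Element admittances at DC:
  Y(R1) = 0.0005882 S between n3,n2
  Y(C1) = 0.000 S between n2,n9
  Y(R2) = 0.1100 S between n0,n2
  I1: injects 0.0047 A into n7 (from n9)
  Y(R3) = 0.8696 S between n6,n0
  Y(R4) = 0.0004149 S between n1,n3
  Y(R5) = 0.001130 S between n5,n9
  Y(R6) = 0.0001406 S between n4,n2
  Y(R7) = 0.09804 S between n0,n3
  Y(R8) = 0.0001453 S between n0,n2
  Y(R9) = 0.0008696 S between n5,n9
  Y(R10) = 0.004292 S between n8,n6
  Y(R11) = 0.0001451 S between n7,n6
  Y(R12) = 0.0002283 S between n9,n8
  Y(C2) = 0.000 S between n2,n3
  Y(C3) = 0.000 S between n0,n8
  Y(R13) = 0.001289 S between n3,n1
  Y(R14) = 0.0002353 S between n1,n7
  Y(R15) = 0.02232 S between n2,n6
  V1: constraint V(n4)−V(n7) = 1.19
Assemble and solve the 10×10 MNA system:
  V(n1)=1.135  V(n2)=0.01048  V(n3)=0.01933  V(n4)=10.40  V(n5)=-21.68  V(n6)=-0.003508  V(n7)=9.213  V(n8)=-1.099  V(n9)=-21.68
  i(V1)=-0.001462

-0.003508 V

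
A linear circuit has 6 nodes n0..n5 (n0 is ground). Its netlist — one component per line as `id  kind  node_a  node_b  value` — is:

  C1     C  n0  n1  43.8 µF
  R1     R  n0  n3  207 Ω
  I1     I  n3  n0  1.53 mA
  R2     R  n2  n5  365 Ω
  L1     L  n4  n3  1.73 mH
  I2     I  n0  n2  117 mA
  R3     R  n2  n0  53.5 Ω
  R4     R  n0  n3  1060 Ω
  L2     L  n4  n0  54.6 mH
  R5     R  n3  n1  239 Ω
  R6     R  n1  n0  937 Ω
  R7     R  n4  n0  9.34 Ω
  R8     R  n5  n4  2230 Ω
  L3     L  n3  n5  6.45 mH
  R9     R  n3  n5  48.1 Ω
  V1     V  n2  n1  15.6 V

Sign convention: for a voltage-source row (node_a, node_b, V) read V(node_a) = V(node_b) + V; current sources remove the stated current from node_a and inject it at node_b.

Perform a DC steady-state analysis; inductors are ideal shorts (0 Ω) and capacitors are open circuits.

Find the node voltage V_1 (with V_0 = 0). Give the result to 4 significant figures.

-8.145 V

Element admittances at DC:
  Y(C1) = 0.000 S between n0,n1
  Y(R1) = 0.004831 S between n0,n3
  I1: injects 0.00153 A into n0 (from n3)
  Y(R2) = 0.002740 S between n2,n5
  L1: short n4↔n3 (DC inductor)
  I2: injects 0.117 A into n2 (from n0)
  Y(R3) = 0.01869 S between n2,n0
  Y(R4) = 0.0009434 S between n0,n3
  L2: short n4↔n0 (DC inductor)
  Y(R5) = 0.004184 S between n3,n1
  Y(R6) = 0.001067 S between n1,n0
  Y(R7) = 0.1071 S between n4,n0
  Y(R8) = 0.0004484 S between n5,n4
  L3: short n3↔n5 (DC inductor)
  Y(R9) = 0.02079 S between n3,n5
  V1: constraint V(n2)−V(n1) = 15.6
Assemble and solve the 9×9 MNA system:
  V(n1)=-8.145  V(n2)=7.455  V(n3)=0.000  V(n4)=0.000  V(n5)=0.000
  i(L1)=0.01518  i(L2)=-0.01518  i(L3)=-0.02042  i(V1)=-0.04277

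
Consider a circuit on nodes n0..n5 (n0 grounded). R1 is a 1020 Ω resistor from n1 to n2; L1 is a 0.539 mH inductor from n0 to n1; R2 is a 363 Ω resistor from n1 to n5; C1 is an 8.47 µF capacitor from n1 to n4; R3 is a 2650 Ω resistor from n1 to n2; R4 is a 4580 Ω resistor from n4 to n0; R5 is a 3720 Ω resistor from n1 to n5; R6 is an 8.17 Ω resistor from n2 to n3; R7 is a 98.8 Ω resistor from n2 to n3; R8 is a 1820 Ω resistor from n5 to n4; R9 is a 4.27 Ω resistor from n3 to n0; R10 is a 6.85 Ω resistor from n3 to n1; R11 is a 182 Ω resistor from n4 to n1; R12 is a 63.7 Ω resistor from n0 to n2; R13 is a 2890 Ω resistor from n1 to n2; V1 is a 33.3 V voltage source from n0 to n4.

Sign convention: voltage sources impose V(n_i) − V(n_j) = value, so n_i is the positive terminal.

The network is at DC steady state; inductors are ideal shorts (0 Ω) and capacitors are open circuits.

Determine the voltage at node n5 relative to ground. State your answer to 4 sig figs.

-5.121 V

Apply KCL at each of the 5 non-ground nodes and solve the resulting linear system.
Node n1: branches {R1, L1, R2, C1, R3, R5, R10, R11, R13} → V_1 = 0.000
Node n2: branches {R1, R3, R6, R7, R12, R13} → V_2 = 0.000
Node n3: branches {R6, R7, R9, R10} → V_3 = 0.000
Node n4: branches {C1, R4, R8, R11, V1} → V_4 = -33.30
Node n5: branches {R2, R5, R8} → V_5 = -5.121
Source currents: i(L1)=0.1985, i(V1)=-0.2057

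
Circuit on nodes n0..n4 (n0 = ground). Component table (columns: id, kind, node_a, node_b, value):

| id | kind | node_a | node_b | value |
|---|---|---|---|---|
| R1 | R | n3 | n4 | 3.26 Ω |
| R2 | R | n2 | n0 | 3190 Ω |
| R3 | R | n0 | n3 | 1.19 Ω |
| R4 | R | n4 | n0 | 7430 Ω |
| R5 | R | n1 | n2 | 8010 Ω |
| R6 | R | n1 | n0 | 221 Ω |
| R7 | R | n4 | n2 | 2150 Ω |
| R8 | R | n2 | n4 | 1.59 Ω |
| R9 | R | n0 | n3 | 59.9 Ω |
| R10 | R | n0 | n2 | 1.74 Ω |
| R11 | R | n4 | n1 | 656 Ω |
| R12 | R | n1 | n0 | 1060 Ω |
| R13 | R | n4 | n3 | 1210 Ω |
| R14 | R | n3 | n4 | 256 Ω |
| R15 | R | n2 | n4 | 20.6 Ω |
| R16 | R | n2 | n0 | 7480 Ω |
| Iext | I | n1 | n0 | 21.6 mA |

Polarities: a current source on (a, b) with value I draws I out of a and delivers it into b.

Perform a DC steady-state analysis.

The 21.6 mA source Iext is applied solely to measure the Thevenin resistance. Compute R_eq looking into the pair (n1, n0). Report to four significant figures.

Apply KCL at each of the 4 non-ground nodes and solve the resulting linear system.
Node n1: branches {R5, R6, R11, R12, Iext} → V_1 = -3.037
Node n2: branches {R2, R5, R7, R8, R10, R15, R16} → V_2 = -0.005134
Node n3: branches {R1, R3, R9, R13, R14} → V_3 = -0.002381
Node n4: branches {R1, R4, R7, R8, R11, R13, R14, R15} → V_4 = -0.008931

R_eq = 140.6 Ω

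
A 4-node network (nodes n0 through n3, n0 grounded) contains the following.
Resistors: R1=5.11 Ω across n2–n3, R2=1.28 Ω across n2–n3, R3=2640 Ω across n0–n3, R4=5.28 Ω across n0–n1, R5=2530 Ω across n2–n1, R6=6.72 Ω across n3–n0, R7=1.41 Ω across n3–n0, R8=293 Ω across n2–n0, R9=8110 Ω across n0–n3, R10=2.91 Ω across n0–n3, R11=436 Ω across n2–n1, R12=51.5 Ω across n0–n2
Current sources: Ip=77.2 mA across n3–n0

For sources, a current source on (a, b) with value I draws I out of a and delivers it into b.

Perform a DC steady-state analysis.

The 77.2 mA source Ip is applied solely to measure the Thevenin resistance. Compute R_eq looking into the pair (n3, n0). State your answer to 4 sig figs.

MNA unknowns: 3 node voltages V₁..V_3
R1: Y=0.1957 on G[2,3]
R2: Y=0.7812 on G[2,3]
R3: Y=0.0003788 on G[0,3]
R4: Y=0.1894 on G[0,1]
R5: Y=0.0003953 on G[2,1]
R6: Y=0.1488 on G[3,0]
R7: Y=0.7092 on G[3,0]
R8: Y=0.003413 on G[2,0]
R9: Y=0.0001233 on G[0,3]
R10: Y=0.3436 on G[0,3]
R11: Y=0.002294 on G[2,1]
R12: Y=0.01942 on G[0,2]
Ip: z[3]−=0.0772, z[0]+=0.0772
solve → V1=-0.0008583, V2=-0.06132, V3=-0.06292

R_eq = 0.8150 Ω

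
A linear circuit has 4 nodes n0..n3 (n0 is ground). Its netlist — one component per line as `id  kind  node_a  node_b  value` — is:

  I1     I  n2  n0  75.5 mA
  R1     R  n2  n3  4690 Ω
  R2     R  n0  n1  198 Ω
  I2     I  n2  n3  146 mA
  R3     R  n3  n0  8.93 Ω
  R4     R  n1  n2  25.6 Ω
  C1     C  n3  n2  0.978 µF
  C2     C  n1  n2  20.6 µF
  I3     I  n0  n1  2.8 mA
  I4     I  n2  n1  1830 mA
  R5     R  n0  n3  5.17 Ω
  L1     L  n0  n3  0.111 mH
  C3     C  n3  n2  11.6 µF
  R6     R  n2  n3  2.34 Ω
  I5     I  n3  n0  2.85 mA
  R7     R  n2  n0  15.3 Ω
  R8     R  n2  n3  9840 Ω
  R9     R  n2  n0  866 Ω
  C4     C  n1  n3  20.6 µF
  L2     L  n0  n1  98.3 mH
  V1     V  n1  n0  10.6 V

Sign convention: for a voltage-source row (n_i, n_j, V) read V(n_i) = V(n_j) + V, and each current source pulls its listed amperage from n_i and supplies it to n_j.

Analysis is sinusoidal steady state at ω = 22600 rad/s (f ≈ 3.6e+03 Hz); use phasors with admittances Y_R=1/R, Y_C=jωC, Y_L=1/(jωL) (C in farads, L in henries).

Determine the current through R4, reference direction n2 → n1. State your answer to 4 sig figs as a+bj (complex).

Apply KCL at each of the 3 non-ground nodes and solve the resulting linear system.
Node n1: branches {R2, R4, C2, I3, I4, C4, L2, V1} → V_1 = 10.60+0.000j
Node n2: branches {I1, R1, I2, R4, C1, C2, I4, C3, R6, R7, R8, R9} → V_2 = 10.04+9.176j
Node n3: branches {R1, I2, R3, C1, R5, L1, C3, R6, I5, R8, C4} → V_3 = 8.257+12.02j
Source currents: i(V1)=-8.112-0.9861j

-0.02170+0.3584j A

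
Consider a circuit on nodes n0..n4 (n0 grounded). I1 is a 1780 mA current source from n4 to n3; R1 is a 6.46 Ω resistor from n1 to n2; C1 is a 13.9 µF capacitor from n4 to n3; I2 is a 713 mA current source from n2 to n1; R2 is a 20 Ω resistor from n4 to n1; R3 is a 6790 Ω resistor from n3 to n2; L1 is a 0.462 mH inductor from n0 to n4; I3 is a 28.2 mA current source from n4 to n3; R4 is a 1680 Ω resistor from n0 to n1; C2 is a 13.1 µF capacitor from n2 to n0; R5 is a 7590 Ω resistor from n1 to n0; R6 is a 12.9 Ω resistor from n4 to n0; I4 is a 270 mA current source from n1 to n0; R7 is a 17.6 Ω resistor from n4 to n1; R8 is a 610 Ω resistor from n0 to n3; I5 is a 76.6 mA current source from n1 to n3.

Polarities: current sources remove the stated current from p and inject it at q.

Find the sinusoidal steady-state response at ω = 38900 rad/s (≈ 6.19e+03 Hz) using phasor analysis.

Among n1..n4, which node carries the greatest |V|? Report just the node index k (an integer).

3

Apply KCL at each of the 4 non-ground nodes and solve the resulting linear system.
Node n1: branches {R1, I2, R2, R4, R5, I4, R7, I5} → V_1 = 1.905+0.8479j
Node n2: branches {R1, I2, R3, C2} → V_2 = 0.006817+0.8222j
Node n3: branches {I1, C1, R3, I3, R8, I5} → V_3 = 1.247-2.591j
Node n4: branches {I1, C1, R2, L1, I3, R6, R7} → V_4 = 1.238+0.8909j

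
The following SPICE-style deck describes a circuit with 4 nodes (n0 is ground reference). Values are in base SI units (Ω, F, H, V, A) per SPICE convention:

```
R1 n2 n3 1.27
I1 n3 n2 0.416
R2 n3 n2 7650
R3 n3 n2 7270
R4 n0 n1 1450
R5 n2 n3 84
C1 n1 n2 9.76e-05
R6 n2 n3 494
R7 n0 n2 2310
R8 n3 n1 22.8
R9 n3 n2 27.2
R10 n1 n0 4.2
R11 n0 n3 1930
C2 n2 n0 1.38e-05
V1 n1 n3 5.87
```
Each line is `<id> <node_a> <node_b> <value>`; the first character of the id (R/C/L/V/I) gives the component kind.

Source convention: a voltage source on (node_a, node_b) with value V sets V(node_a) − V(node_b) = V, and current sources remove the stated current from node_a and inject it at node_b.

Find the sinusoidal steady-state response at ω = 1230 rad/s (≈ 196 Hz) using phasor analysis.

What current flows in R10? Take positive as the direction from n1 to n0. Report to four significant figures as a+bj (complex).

Apply KCL at each of the 3 non-ground nodes and solve the resulting linear system.
Node n1: branches {R4, C1, R8, R10, V1} → V_1 = 0.1079+0.3607j
Node n2: branches {R1, I1, R2, R3, R5, C1, R6, R7, R9, C2} → V_2 = -5.117+1.212j
Node n3: branches {R1, I1, R2, R3, R5, R6, R8, R9, R11, V1} → V_3 = -5.762+0.3607j
Source currents: i(V1)=-0.3854-0.7134j

0.02570+0.08589j A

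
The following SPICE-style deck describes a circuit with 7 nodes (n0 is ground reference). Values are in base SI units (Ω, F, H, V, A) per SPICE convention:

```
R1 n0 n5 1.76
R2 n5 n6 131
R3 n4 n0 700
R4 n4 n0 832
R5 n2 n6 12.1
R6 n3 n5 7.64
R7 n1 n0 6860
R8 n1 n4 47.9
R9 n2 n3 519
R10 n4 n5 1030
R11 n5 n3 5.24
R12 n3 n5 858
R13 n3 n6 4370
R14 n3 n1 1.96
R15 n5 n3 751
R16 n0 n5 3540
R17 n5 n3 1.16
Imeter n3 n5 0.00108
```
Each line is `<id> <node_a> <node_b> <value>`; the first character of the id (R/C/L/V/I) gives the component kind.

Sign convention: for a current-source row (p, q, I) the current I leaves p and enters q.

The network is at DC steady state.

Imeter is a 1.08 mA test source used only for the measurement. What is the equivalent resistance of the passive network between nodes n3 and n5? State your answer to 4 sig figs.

R_eq = 0.8395 Ω

Apply KCL at each of the 6 non-ground nodes and solve the resulting linear system.
Node n1: branches {R7, R8, R14} → V_1 = -0.0008973
Node n2: branches {R5, R9} → V_2 = -0.0002089
Node n3: branches {R6, R9, R11, R12, R13, R14, R15, R17, Imeter} → V_3 = -0.0009029
Node n4: branches {R3, R4, R8, R10} → V_4 = -0.0007651
Node n5: branches {R1, R2, R6, R10, R11, R12, R15, R16, R17, Imeter} → V_5 = 3.770e-06
Node n6: branches {R2, R5, R13} → V_6 = -0.0001927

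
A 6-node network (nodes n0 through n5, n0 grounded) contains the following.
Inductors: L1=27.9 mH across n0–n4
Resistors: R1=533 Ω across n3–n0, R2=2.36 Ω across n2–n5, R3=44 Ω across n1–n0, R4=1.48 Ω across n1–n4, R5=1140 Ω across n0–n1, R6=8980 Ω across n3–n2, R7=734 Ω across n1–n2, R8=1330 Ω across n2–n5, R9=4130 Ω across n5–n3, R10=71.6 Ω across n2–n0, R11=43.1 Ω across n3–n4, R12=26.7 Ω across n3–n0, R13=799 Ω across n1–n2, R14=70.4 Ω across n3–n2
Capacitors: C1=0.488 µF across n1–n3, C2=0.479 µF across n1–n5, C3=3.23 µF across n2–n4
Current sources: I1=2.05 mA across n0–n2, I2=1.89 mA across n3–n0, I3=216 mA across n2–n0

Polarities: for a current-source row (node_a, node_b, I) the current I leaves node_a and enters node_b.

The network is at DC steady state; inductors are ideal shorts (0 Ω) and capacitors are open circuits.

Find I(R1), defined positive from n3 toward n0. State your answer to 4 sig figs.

Apply KCL at each of the 5 non-ground nodes and solve the resulting linear system.
Node n1: branches {C1, R3, R4, C2, R5, R7, R13} → V_1 = -0.02812
Node n2: branches {R2, R6, R7, R8, I1, R10, R13, R14, C3, I3} → V_2 = -7.551
Node n3: branches {R1, C1, R6, R9, R11, R12, I2, R14} → V_3 = -1.451
Node n4: branches {L1, R4, R11, C3} → V_4 = 0.000
Node n5: branches {R2, C2, R8, R9} → V_5 = -7.548
Source currents: i(L1)=0.05266

-0.002722 A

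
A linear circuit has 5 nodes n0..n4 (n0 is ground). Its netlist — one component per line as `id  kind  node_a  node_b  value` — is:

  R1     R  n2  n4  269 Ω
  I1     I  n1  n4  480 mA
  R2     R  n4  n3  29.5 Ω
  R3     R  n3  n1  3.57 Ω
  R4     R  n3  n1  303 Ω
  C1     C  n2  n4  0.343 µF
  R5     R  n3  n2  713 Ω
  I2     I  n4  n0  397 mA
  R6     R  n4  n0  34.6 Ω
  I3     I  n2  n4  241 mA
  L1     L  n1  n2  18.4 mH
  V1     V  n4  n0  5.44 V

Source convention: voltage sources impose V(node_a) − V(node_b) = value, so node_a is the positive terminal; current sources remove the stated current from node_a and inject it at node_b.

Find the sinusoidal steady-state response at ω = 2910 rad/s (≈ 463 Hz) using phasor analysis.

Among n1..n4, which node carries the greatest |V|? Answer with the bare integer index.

Apply KCL at each of the 4 non-ground nodes and solve the resulting linear system.
Node n1: branches {I1, R3, R4, L1} → V_1 = -15.59+1.623j
Node n2: branches {R1, C1, R5, I3, L1} → V_2 = -18.74-6.406j
Node n3: branches {R2, R3, R4, R5} → V_3 = -13.37+1.415j
Node n4: branches {R1, I1, R2, C1, I2, R6, I3, V1} → V_4 = 5.440+0.000j
Source currents: i(V1)=-0.5542+0.000j

2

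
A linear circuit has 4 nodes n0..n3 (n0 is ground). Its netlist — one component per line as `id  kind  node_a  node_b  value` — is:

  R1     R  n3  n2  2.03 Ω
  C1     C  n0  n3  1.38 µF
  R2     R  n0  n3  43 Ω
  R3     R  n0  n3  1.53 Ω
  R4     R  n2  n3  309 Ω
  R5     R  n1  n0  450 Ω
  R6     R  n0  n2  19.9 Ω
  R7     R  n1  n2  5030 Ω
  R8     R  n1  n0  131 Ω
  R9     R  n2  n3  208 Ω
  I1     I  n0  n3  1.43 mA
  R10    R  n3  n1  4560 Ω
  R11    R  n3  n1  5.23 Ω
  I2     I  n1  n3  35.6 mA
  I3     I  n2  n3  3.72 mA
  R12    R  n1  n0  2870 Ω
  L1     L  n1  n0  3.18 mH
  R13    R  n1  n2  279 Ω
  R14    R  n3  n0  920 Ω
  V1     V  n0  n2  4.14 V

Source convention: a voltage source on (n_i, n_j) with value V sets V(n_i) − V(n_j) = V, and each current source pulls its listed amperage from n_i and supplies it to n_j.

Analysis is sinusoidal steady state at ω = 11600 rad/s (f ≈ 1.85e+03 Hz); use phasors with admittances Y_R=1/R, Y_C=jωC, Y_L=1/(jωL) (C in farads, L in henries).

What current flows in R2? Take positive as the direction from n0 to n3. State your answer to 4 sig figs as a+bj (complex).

0.04047+0.0003622j A

MNA unknowns: 3 node voltages V₁..V_3 plus 1 source current (V1)
R1: Y=0.4926+0.000j on G[3,2]
C1: Y=0.000+0.01601j on G[0,3]
R2: Y=0.02326+0.000j on G[0,3]
R3: Y=0.6536+0.000j on G[0,3]
R4: Y=0.003236+0.000j on G[2,3]
R5: Y=0.002222+0.000j on G[1,0]
R6: Y=0.05025+0.000j on G[0,2]
R7: Y=0.0001988+0.000j on G[1,2]
R8: Y=0.007634+0.000j on G[1,0]
R9: Y=0.004808+0.000j on G[2,3]
I1: z[0]−=0.00143, z[3]+=0.00143
R10: Y=0.0002193+0.000j on G[3,1]
R11: Y=0.1912+0.000j on G[3,1]
I2: z[1]−=0.0356, z[3]+=0.0356
I3: z[2]−=0.00372, z[3]+=0.00372
R12: Y=0.0003484+0.000j on G[1,0]
L1: Y=0.000-0.02711j on G[1,0]
R13: Y=0.003584+0.000j on G[1,2]
R14: Y=0.001087+0.000j on G[3,0]
V1: row V0−V2=4.14, i_V1 at 0,2
solve → V1=-1.837-0.2570j, V2=-4.140+0.000j, V3=-1.740-0.01557j
aux → i_V1=-1.415+0.008770j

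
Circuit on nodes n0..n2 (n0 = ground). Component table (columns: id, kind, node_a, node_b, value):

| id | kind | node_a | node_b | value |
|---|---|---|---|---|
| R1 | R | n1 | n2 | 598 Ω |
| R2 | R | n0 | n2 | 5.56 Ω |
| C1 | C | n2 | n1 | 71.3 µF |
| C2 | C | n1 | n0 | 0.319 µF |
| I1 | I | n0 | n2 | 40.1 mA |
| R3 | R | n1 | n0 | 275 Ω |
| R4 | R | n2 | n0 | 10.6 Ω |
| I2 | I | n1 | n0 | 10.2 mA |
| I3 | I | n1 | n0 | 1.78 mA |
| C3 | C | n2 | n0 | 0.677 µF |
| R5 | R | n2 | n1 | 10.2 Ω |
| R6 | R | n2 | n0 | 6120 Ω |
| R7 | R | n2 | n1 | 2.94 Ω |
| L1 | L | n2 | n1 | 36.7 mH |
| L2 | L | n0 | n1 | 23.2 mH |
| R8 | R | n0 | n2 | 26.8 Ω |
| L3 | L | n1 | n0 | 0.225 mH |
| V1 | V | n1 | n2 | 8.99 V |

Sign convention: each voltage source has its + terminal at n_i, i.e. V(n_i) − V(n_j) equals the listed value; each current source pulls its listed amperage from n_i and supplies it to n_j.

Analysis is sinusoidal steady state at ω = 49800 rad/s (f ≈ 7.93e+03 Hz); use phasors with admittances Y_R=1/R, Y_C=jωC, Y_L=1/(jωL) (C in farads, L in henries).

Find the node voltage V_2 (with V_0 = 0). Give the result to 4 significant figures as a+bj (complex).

Element admittances at ω=49800 rad/s:
  Y(R1) = 0.001672+0.000j S between n1,n2
  Y(R2) = 0.1799+0.000j S between n0,n2
  Y(C1) = 0.000+3.551j S between n2,n1
  Y(C2) = 0.000+0.01589j S between n1,n0
  I1: injects 0.0401 A into n2 (from n0)
  Y(R3) = 0.003636+0.000j S between n1,n0
  Y(R4) = 0.09434+0.000j S between n2,n0
  I2: injects 0.0102 A into n0 (from n1)
  I3: injects 0.00178 A into n0 (from n1)
  Y(C3) = 0.000+0.03371j S between n2,n0
  Y(R5) = 0.09804+0.000j S between n2,n1
  Y(R6) = 0.0001634+0.000j S between n2,n0
  Y(R7) = 0.3401+0.000j S between n2,n1
  Y(L1) = 0.000-0.0005471j S between n2,n1
  Y(L2) = 0.000-0.0008655j S between n0,n1
  Y(R8) = 0.03731+0.000j S between n0,n2
  Y(L3) = 0.000-0.08925j S between n1,n0
  V1: constraint V(n1)−V(n2) = 8.99
Assemble and solve the 3×3 MNA system:
  V(n1)=8.708+2.080j  V(n2)=-0.2817+2.080j
  i(V1)=-4.152-31.28j

-0.2817+2.080j V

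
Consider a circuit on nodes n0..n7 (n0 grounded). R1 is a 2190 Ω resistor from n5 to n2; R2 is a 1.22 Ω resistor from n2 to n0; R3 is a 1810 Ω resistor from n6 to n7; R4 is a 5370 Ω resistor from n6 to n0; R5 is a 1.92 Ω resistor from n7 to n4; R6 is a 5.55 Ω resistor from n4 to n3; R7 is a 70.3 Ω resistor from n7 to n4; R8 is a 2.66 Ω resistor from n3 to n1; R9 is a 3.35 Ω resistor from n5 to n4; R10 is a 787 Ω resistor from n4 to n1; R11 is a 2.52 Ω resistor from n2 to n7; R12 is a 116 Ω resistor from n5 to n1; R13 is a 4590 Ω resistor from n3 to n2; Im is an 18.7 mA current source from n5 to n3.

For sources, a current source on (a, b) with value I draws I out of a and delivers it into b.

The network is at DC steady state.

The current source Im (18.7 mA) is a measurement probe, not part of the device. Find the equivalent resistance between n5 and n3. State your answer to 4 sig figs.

MNA unknowns: 7 node voltages V₁..V_7
R1: Y=0.0004566 on G[5,2]
R2: Y=0.8197 on G[2,0]
R3: Y=0.0005525 on G[6,7]
R4: Y=0.0001862 on G[6,0]
R5: Y=0.5208 on G[7,4]
R6: Y=0.1802 on G[4,3]
R7: Y=0.01422 on G[7,4]
R8: Y=0.3759 on G[3,1]
R9: Y=0.2985 on G[5,4]
R10: Y=0.001271 on G[4,1]
R11: Y=0.3968 on G[2,7]
R12: Y=0.008621 on G[5,1]
R13: Y=0.0002179 on G[3,2]
Im: z[5]−=0.0187, z[3]+=0.0187
solve → V1=0.09210, V2=-2.434e-09, V3=0.09585, V4=2.496e-05, V5=-0.05819, V6=1.071e-05, V7=1.433e-05

R_eq = 8.238 Ω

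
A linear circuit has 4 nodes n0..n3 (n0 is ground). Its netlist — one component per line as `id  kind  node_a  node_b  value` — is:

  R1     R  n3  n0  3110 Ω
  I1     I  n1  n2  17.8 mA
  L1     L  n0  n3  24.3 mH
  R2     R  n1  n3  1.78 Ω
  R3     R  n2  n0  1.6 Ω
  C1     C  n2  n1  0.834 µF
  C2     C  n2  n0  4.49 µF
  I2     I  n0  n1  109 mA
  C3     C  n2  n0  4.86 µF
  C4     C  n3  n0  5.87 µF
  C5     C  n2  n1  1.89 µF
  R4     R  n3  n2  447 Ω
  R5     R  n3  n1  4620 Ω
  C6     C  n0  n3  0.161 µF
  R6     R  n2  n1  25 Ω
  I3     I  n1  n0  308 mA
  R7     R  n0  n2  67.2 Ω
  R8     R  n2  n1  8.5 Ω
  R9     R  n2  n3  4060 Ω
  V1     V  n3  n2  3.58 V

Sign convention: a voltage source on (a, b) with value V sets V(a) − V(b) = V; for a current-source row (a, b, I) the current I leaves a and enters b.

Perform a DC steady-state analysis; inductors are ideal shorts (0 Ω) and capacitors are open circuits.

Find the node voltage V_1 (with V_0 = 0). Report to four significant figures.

Element admittances at DC:
  Y(R1) = 0.0003215 S between n3,n0
  I1: injects 0.0178 A into n2 (from n1)
  L1: short n0↔n3 (DC inductor)
  Y(R2) = 0.5618 S between n1,n3
  Y(R3) = 0.6250 S between n2,n0
  Y(C1) = 0.000 S between n2,n1
  Y(C2) = 0.000 S between n2,n0
  I2: injects 0.109 A into n1 (from n0)
  Y(C3) = 0.000 S between n2,n0
  Y(C4) = 0.000 S between n3,n0
  Y(C5) = 0.000 S between n2,n1
  Y(R4) = 0.002237 S between n3,n2
  Y(R5) = 0.0002165 S between n3,n1
  Y(C6) = 0.000 S between n0,n3
  Y(R6) = 0.04000 S between n2,n1
  I3: injects 0.308 A into n0 (from n1)
  Y(R7) = 0.01488 S between n0,n2
  Y(R8) = 0.1176 S between n2,n1
  Y(R9) = 0.0002463 S between n2,n3
  V1: constraint V(n3)−V(n2) = 3.58
Assemble and solve the 5×5 MNA system:
  V(n1)=-1.085  V(n2)=-3.580  V(n3)=0.000
  i(L1)=-2.092  i(V1)=-2.711

-1.085 V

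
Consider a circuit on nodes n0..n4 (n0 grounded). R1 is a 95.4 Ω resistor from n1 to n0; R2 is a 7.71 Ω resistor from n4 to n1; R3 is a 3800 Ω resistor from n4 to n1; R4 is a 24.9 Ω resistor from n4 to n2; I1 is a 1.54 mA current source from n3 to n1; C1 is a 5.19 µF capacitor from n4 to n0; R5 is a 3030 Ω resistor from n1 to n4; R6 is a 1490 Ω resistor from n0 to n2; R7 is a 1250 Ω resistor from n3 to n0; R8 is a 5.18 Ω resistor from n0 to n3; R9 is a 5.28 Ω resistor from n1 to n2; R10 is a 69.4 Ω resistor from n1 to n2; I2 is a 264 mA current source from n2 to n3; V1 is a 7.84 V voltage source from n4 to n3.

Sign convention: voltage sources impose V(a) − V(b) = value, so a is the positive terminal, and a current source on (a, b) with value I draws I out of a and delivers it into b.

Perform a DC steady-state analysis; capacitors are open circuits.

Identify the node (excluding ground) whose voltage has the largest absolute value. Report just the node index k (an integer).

4

Element admittances at DC:
  Y(R1) = 0.01048 S between n1,n0
  Y(R2) = 0.1297 S between n4,n1
  Y(R3) = 0.0002632 S between n4,n1
  Y(R4) = 0.04016 S between n4,n2
  I1: injects 0.00154 A into n1 (from n3)
  Y(C1) = 0.000 S between n4,n0
  Y(R5) = 0.0003300 S between n1,n4
  Y(R6) = 0.0006711 S between n0,n2
  Y(R7) = 0.0008000 S between n3,n0
  Y(R8) = 0.1931 S between n0,n3
  Y(R9) = 0.1894 S between n1,n2
  Y(R10) = 0.01441 S between n1,n2
  I2: injects 0.264 A into n3 (from n2)
  V1: constraint V(n4)−V(n3) = 7.84
Assemble and solve the 5×5 MNA system:
  V(n1)=5.786  V(n2)=4.974  V(n3)=-0.3301  V(n4)=7.510
  i(V1)=-0.3264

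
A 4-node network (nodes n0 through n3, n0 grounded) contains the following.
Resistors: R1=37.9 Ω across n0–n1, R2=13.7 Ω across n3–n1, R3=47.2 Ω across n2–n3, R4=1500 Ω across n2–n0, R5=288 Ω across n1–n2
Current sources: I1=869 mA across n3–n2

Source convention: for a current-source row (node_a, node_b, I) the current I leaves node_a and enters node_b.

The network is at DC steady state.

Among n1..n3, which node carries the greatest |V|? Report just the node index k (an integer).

2

Element admittances at DC:
  Y(R1) = 0.02639 S between n0,n1
  Y(R2) = 0.07299 S between n3,n1
  Y(R3) = 0.02119 S between n2,n3
  Y(R4) = 0.0006667 S between n2,n0
  Y(R5) = 0.003472 S between n1,n2
  I1: injects 0.869 A into n2 (from n3)
Assemble and solve the 3×3 MNA system:
  V(n1)=-0.8080  V(n2)=31.98  V(n3)=-2.660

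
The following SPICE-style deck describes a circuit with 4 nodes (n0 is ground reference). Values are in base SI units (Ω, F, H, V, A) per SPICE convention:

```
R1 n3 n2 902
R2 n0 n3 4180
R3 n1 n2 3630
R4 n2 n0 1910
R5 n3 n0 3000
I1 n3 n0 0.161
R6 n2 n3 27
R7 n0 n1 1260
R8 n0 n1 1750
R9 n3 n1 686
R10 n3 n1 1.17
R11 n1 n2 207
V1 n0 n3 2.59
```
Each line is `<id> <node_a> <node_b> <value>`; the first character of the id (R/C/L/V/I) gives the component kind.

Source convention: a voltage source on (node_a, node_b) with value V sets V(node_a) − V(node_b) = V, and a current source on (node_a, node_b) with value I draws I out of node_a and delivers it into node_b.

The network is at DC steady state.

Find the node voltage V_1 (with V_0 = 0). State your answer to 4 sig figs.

-2.586 V

Apply KCL at each of the 3 non-ground nodes and solve the resulting linear system.
Node n1: branches {R3, R7, R8, R9, R10, R11} → V_1 = -2.586
Node n2: branches {R1, R3, R4, R6, R11} → V_2 = -2.559
Node n3: branches {R1, R2, R5, I1, R6, R9, R10, V1} → V_3 = -2.590
Source currents: i(V1)=0.1546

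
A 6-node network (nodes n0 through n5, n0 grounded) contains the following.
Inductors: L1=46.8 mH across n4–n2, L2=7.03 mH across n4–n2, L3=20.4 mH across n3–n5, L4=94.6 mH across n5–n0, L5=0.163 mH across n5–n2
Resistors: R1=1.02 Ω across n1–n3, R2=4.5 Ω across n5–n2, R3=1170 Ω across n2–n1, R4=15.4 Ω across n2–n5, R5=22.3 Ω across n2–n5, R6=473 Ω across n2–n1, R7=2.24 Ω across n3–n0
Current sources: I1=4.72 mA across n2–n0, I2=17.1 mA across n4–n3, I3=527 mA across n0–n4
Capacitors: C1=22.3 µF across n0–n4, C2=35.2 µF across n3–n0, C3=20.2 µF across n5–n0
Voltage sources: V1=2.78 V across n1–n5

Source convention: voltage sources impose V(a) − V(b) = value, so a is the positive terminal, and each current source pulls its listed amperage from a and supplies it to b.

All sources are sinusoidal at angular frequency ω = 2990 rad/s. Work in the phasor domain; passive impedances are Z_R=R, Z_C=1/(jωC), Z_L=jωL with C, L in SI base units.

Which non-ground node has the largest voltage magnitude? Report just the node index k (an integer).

4

Apply KCL at each of the 5 non-ground nodes and solve the resulting linear system.
Node n1: branches {R1, R3, R6, V1} → V_1 = -4.225-4.182j
Node n2: branches {L1, R2, I1, L2, R3, R4, R5, L5, R6} → V_2 = -6.178-4.746j
Node n3: branches {R1, I2, L3, C2, R7} → V_3 = -3.101-2.600j
Node n4: branches {L1, L2, C1, I2, I3} → V_4 = 28.27-20.92j
Node n5: branches {R2, L3, R4, L4, R5, L5, C3, V1} → V_5 = -7.005-4.182j
Source currents: i(V1)=1.096+1.549j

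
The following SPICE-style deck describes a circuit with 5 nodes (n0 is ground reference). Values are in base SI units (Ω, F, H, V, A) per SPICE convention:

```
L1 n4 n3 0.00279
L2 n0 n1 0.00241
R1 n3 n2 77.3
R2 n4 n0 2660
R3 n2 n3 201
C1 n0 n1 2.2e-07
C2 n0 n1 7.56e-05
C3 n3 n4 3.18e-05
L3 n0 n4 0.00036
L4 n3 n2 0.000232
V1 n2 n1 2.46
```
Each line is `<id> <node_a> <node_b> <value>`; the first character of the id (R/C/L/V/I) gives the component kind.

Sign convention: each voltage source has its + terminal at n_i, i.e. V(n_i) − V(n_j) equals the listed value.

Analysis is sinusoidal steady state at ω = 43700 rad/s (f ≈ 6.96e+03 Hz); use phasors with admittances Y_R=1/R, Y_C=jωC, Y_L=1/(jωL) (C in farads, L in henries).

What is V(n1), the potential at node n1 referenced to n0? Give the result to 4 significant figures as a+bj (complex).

MNA unknowns: 4 node voltages V₁..V_4 plus 1 source current (V1)
L1: Y=0.000-0.008202j on G[4,3]
L2: Y=0.000-0.009495j on G[0,1]
R1: Y=0.01294+0.000j on G[3,2]
R2: Y=0.0003759+0.000j on G[4,0]
R3: Y=0.004975+0.000j on G[2,3]
C1: Y=0.000+0.009614j on G[0,1]
C2: Y=0.000+3.304j on G[0,1]
C3: Y=0.000+1.390j on G[3,4]
L3: Y=0.000-0.06356j on G[0,4]
L4: Y=0.000-0.09863j on G[3,2]
V1: row V2−V1=2.46, i_V1 at 2,1
solve → V1=0.03019+0.002309j, V2=2.490+0.002309j, V3=1.498+0.1052j, V4=1.570+0.1107j
aux → i_V1=-0.007629+0.09974j

0.03019+0.002309j V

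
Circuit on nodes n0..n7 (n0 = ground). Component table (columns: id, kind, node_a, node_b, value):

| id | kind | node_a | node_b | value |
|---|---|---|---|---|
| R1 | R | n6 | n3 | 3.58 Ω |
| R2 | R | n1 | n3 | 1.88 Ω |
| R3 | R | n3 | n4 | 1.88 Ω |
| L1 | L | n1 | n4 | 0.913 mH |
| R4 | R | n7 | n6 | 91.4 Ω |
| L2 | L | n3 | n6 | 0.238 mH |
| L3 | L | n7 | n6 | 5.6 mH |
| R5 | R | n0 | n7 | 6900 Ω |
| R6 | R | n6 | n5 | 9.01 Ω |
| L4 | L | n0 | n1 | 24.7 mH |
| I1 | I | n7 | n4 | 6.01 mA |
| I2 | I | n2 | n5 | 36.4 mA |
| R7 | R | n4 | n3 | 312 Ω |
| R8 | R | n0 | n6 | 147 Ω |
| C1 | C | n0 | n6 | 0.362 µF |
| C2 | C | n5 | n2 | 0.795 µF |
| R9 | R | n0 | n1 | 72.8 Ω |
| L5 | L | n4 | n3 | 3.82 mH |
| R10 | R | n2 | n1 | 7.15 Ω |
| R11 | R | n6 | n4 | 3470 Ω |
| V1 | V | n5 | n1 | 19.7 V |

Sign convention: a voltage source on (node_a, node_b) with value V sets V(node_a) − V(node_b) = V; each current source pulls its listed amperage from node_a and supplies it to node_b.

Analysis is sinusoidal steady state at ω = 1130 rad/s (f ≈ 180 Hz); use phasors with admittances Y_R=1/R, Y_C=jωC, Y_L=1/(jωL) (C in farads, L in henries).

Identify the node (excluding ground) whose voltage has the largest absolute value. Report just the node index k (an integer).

Apply KCL at each of the 7 non-ground nodes and solve the resulting linear system.
Node n1: branches {R2, L1, L4, R9, R10, V1} → V_1 = 0.008323-0.4168j
Node n2: branches {I2, C2, R10} → V_2 = -0.2511-0.2886j
Node n3: branches {R1, R2, R3, L2, R7, L5} → V_3 = 2.102+0.2277j
Node n4: branches {R3, L1, I1, R7, L5, R11} → V_4 = 0.5007+0.4264j
Node n5: branches {R6, I2, C2, V1} → V_5 = 19.71-0.4168j
Node n6: branches {R1, R4, L2, L3, R6, R8, C1, R11} → V_6 = 2.177+0.7397j
Node n7: branches {R4, L3, R5, I1} → V_7 = 2.174+0.6998j
Source currents: i(V1)=-1.910+0.1104j

5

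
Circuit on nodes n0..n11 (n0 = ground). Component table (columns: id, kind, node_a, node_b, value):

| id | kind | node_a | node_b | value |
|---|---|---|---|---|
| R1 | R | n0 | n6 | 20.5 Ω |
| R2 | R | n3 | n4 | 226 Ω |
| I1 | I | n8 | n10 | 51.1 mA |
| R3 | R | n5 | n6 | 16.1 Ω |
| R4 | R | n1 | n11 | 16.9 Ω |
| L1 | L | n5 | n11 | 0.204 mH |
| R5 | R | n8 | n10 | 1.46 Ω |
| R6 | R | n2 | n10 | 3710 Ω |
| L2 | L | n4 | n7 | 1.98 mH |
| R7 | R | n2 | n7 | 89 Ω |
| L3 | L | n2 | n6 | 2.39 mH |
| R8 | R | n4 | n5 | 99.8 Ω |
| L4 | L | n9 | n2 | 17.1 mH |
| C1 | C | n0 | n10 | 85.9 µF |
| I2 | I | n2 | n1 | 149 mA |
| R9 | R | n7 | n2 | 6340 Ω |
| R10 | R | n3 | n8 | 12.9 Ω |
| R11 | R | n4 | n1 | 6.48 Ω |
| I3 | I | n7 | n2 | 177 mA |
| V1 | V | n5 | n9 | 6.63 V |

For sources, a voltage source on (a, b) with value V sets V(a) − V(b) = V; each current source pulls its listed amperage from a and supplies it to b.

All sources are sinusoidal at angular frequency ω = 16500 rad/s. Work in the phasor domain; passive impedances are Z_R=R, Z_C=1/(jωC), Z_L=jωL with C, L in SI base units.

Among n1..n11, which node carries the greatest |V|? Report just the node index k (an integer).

9

Apply KCL at each of the 11 non-ground nodes and solve the resulting linear system.
Node n1: branches {R4, I2, R11} → V_1 = 0.2339+0.6980j
Node n2: branches {R6, R7, L3, L4, I2, R9, I3} → V_2 = 0.7006-0.1628j
Node n3: branches {R2, R10} → V_3 = -0.1063+0.05510j
Node n4: branches {R2, L2, R8, R11} → V_4 = -0.6467+0.8979j
Node n5: branches {R3, L1, R8, V1} → V_5 = 0.1162+0.1327j
Node n6: branches {R1, R3, L3} → V_6 = 0.04515-0.07554j
Node n7: branches {L2, R7, R9, I3} → V_7 = -2.026-3.870j
Node n8: branches {I1, R5, R10} → V_8 = -0.07550+0.006998j
Node n9: branches {L4, V1} → V_9 = -6.514+0.1327j
Node n10: branches {I1, R5, R6, C1} → V_10 = 0.002600+0.001554j
Node n11: branches {R4, L1} → V_11 = 0.01243+0.1769j
Source currents: i(V1)=0.001047+0.02557j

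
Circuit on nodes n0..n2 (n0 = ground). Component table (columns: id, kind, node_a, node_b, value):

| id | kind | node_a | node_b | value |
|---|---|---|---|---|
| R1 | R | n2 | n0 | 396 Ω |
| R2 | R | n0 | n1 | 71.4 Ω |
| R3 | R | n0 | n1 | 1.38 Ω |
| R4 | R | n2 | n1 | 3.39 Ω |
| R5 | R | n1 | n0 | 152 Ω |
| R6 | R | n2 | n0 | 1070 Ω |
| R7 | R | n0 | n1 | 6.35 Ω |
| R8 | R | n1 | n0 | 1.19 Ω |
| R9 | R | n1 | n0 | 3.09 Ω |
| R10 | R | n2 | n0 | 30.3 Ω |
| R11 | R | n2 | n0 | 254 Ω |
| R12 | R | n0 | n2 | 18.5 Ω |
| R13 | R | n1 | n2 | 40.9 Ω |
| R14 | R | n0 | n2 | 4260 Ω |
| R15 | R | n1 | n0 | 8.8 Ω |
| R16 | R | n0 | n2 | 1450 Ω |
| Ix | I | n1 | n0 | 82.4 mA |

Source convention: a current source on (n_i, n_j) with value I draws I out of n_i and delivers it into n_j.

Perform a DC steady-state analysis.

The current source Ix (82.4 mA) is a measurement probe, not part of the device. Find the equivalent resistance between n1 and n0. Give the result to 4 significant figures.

MNA unknowns: 2 node voltages V₁..V_2
R1: Y=0.002525 on G[2,0]
R2: Y=0.01401 on G[0,1]
R3: Y=0.7246 on G[0,1]
R4: Y=0.2950 on G[2,1]
R5: Y=0.006579 on G[1,0]
R6: Y=0.0009346 on G[2,0]
R7: Y=0.1575 on G[0,1]
R8: Y=0.8403 on G[1,0]
R9: Y=0.3236 on G[1,0]
R10: Y=0.03300 on G[2,0]
R11: Y=0.003937 on G[2,0]
R12: Y=0.05405 on G[0,2]
R13: Y=0.02445 on G[1,2]
R14: Y=0.0002347 on G[0,2]
R15: Y=0.1136 on G[1,0]
R16: Y=0.0006897 on G[0,2]
Ix: z[1]−=0.0824, z[0]+=0.0824
solve → V1=-0.03656, V2=-0.02815

R_eq = 0.4437 Ω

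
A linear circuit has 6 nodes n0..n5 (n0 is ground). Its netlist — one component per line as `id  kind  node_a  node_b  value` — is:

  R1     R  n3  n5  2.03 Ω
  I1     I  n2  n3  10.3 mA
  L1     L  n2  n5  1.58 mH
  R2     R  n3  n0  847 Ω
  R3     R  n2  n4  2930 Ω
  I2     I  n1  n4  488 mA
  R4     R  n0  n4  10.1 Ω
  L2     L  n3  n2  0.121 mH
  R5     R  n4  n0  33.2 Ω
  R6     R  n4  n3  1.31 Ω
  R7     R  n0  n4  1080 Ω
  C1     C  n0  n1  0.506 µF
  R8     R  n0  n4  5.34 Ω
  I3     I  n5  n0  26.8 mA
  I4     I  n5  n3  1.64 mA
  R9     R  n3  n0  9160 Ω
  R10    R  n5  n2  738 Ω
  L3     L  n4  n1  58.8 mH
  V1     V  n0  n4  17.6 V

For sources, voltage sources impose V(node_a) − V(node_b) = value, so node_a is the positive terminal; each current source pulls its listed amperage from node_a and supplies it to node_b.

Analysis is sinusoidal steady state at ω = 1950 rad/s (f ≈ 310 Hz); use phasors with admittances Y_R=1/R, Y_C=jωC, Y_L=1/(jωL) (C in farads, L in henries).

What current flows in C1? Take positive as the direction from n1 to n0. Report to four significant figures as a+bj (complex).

Apply KCL at each of the 5 non-ground nodes and solve the resulting linear system.
Node n1: branches {I2, C1, L3} → V_1 = -19.85-63.09j
Node n2: branches {I1, L1, R3, L2, R10} → V_2 = -17.61-0.004136j
Node n3: branches {R1, I1, R2, L2, R6, I4, R9} → V_3 = -17.61+1.846e-06j
Node n4: branches {R3, I2, R4, R5, R6, R7, R8, L3, V1} → V_4 = -17.60+0.000j
Node n5: branches {R1, L1, I3, I4, R10} → V_5 = -17.65-0.02628j
Source currents: i(V1)=-5.519-0.01958j

0.06225-0.01958j A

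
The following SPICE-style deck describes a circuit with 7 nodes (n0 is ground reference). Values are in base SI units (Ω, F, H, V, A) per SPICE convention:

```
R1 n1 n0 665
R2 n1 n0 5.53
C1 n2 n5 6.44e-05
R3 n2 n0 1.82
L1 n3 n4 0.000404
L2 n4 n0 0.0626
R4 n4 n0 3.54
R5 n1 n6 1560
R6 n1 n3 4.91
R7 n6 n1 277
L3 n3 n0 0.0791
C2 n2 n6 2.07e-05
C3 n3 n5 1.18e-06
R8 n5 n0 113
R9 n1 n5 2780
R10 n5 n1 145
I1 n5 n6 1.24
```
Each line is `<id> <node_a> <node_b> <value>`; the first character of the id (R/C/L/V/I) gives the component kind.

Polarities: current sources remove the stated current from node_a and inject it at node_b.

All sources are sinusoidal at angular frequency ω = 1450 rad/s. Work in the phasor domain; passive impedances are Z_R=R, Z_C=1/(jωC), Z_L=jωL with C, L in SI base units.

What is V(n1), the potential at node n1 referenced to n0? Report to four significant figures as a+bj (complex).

Apply KCL at each of the 6 non-ground nodes and solve the resulting linear system.
Node n1: branches {R1, R2, R5, R6, R7, R9, R10} → V_1 = 0.01077-0.2675j
Node n2: branches {C1, R3, C2} → V_2 = 0.05700-0.05547j
Node n3: branches {L1, R6, L3, C3} → V_3 = -0.02433-0.1254j
Node n4: branches {L1, L2, R4} → V_4 = -0.04348-0.1175j
Node n5: branches {C1, C3, R8, R9, R10, I1} → V_5 = -2.103+12.63j
Node n6: branches {R5, R7, C2, I1} → V_6 = 5.763-40.55j

0.01077-0.2675j V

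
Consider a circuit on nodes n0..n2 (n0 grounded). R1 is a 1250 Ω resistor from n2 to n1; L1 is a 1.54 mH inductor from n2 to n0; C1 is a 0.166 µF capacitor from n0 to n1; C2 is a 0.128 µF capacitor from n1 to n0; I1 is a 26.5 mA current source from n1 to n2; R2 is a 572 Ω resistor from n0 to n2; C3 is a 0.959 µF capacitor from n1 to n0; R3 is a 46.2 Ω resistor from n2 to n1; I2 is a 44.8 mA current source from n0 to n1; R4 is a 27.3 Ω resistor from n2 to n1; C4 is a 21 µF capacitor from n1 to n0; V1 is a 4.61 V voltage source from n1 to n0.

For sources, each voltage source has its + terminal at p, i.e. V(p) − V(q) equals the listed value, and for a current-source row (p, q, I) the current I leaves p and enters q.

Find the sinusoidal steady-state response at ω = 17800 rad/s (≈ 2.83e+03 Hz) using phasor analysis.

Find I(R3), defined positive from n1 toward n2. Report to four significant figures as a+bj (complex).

MNA unknowns: 2 node voltages V₁..V_2 plus 1 source current (V1)
R1: Y=0.0008000+0.000j on G[2,1]
L1: Y=0.000-0.03648j on G[2,0]
C1: Y=0.000+0.002955j on G[0,1]
C2: Y=0.000+0.002278j on G[1,0]
I1: z[1]−=0.0265, z[2]+=0.0265
R2: Y=0.001748+0.000j on G[0,2]
C3: Y=0.000+0.01707j on G[1,0]
R3: Y=0.02165+0.000j on G[2,1]
I2: z[0]−=0.0448, z[1]+=0.0448
R4: Y=0.03663+0.000j on G[2,1]
C4: Y=0.000+0.3738j on G[1,0]
V1: row V1−V0=4.61, i_V1 at 1,0
solve → V1=4.610+0.000j, V2=3.613+2.167j
aux → i_V1=-0.04058-1.698j

0.02157-0.04691j A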